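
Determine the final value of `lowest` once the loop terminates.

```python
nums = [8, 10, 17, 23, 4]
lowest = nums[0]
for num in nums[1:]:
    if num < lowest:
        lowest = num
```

Let's trace through this code step by step.

Initialize: nums = [8, 10, 17, 23, 4]
Initialize: lowest = 8
Entering loop: for num in nums[1:]:
After iteration 1: num = 10, lowest = 8
After iteration 2: num = 17, lowest = 8
After iteration 3: num = 23, lowest = 8
After iteration 4: num = 4, lowest = 4
Loop ends.

Final answer: 4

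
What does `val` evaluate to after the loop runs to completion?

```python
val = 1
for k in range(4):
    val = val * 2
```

Let's trace through this code step by step.

Initialize: val = 1
Entering loop: for k in range(4):
After iteration 1: k = 0, val = 2
After iteration 2: k = 1, val = 4
After iteration 3: k = 2, val = 8
After iteration 4: k = 3, val = 16
Loop ends.

Final answer: 16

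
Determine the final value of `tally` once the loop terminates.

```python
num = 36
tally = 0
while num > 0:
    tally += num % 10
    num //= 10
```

Let's trace through this code step by step.

Initialize: num = 36
Initialize: tally = 0
Entering loop: while num > 0:
After iteration 1: num = 3, tally = 6
After iteration 2: num = 0, tally = 9
Loop ends.

Final answer: 9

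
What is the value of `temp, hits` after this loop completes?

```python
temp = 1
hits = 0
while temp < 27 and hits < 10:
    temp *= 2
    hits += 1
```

Let's trace through this code step by step.

Initialize: temp = 1
Initialize: hits = 0
Entering loop: while temp < 27 and hits < 10:
After iteration 1: temp = 2, hits = 1
After iteration 2: temp = 4, hits = 2
After iteration 3: temp = 8, hits = 3
After iteration 4: temp = 16, hits = 4
After iteration 5: temp = 32, hits = 5
Loop ends.

Final answer: 32, 5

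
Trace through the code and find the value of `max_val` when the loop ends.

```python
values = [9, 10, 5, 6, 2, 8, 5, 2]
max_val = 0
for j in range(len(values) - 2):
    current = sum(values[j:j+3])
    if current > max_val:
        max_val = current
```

Let's trace through this code step by step.

Initialize: values = [9, 10, 5, 6, 2, 8, 5, 2]
Initialize: max_val = 0
Entering loop: for j in range(len(values) - 2):
After iteration 1: j = 0, max_val = 24, current = 24
After iteration 2: j = 1, max_val = 24, current = 21
After iteration 3: j = 2, max_val = 24, current = 13
After iteration 4: j = 3, max_val = 24, current = 16
After iteration 5: j = 4, max_val = 24, current = 15
After iteration 6: j = 5, max_val = 24, current = 15
Loop ends.

Final answer: 24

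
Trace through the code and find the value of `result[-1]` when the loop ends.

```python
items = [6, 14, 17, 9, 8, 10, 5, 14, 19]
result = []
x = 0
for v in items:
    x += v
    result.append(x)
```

Let's trace through this code step by step.

Initialize: items = [6, 14, 17, 9, 8, 10, 5, 14, 19]
Initialize: result = []
Initialize: x = 0
Entering loop: for v in items:
After iteration 1: v = 6, result = [6], x = 6
After iteration 2: v = 14, result = [6, 20], x = 20
After iteration 3: v = 17, result = [6, 20, 37], x = 37
After iteration 4: v = 9, result = [6, 20, 37, 46], x = 46
After iteration 5: v = 8, result = [6, 20, 37, 46, 54], x = 54
After iteration 6: v = 10, result = [6, 20, 37, 46, 54, 64], x = 64
After iteration 7: v = 5, result = [6, 20, 37, 46, 54, 64, 69], x = 69
After iteration 8: v = 14, result = [6, 20, 37, 46, 54, 64, 69, 83], x = 83
After iteration 9: v = 19, result = [6, 20, 37, 46, 54, 64, 69, 83, 102], x = 102
Loop ends.
result[-1] = 102

Final answer: 102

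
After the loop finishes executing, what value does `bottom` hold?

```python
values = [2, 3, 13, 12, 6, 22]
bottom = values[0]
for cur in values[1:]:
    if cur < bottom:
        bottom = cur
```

Let's trace through this code step by step.

Initialize: values = [2, 3, 13, 12, 6, 22]
Initialize: bottom = 2
Entering loop: for cur in values[1:]:
After iteration 1: cur = 3, bottom = 2
After iteration 2: cur = 13, bottom = 2
After iteration 3: cur = 12, bottom = 2
After iteration 4: cur = 6, bottom = 2
After iteration 5: cur = 22, bottom = 2
Loop ends.

Final answer: 2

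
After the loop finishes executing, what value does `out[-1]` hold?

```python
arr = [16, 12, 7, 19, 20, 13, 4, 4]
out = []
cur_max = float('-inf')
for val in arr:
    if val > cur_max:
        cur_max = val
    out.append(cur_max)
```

Let's trace through this code step by step.

Initialize: arr = [16, 12, 7, 19, 20, 13, 4, 4]
Initialize: out = []
Initialize: cur_max = -inf
Entering loop: for val in arr:
After iteration 1: val = 16, out = [16], cur_max = 16
After iteration 2: val = 12, out = [16, 16], cur_max = 16
After iteration 3: val = 7, out = [16, 16, 16], cur_max = 16
After iteration 4: val = 19, out = [16, 16, 16, 19], cur_max = 19
After iteration 5: val = 20, out = [16, 16, 16, 19, 20], cur_max = 20
After iteration 6: val = 13, out = [16, 16, 16, 19, 20, 20], cur_max = 20
After iteration 7: val = 4, out = [16, 16, 16, 19, 20, 20, 20], cur_max = 20
After iteration 8: val = 4, out = [16, 16, 16, 19, 20, 20, 20, 20], cur_max = 20
Loop ends.
out[-1] = 20

Final answer: 20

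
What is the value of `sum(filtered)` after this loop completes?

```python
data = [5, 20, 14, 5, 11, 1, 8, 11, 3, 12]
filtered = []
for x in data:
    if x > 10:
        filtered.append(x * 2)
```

Let's trace through this code step by step.

Initialize: data = [5, 20, 14, 5, 11, 1, 8, 11, 3, 12]
Initialize: filtered = []
Entering loop: for x in data:
After iteration 1: x = 5, filtered = []
After iteration 2: x = 20, filtered = [40]
After iteration 3: x = 14, filtered = [40, 28]
After iteration 4: x = 5, filtered = [40, 28]
After iteration 5: x = 11, filtered = [40, 28, 22]
After iteration 6: x = 1, filtered = [40, 28, 22]
After iteration 7: x = 8, filtered = [40, 28, 22]
After iteration 8: x = 11, filtered = [40, 28, 22, 22]
After iteration 9: x = 3, filtered = [40, 28, 22, 22]
After iteration 10: x = 12, filtered = [40, 28, 22, 22, 24]
Loop ends.
sum(filtered) = 136

Final answer: 136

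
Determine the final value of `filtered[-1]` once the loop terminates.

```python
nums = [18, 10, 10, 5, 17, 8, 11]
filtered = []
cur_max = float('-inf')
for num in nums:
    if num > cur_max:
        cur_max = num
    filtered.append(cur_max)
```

Let's trace through this code step by step.

Initialize: nums = [18, 10, 10, 5, 17, 8, 11]
Initialize: filtered = []
Initialize: cur_max = -inf
Entering loop: for num in nums:
After iteration 1: num = 18, filtered = [18], cur_max = 18
After iteration 2: num = 10, filtered = [18, 18], cur_max = 18
After iteration 3: num = 10, filtered = [18, 18, 18], cur_max = 18
After iteration 4: num = 5, filtered = [18, 18, 18, 18], cur_max = 18
After iteration 5: num = 17, filtered = [18, 18, 18, 18, 18], cur_max = 18
After iteration 6: num = 8, filtered = [18, 18, 18, 18, 18, 18], cur_max = 18
After iteration 7: num = 11, filtered = [18, 18, 18, 18, 18, 18, 18], cur_max = 18
Loop ends.
filtered[-1] = 18

Final answer: 18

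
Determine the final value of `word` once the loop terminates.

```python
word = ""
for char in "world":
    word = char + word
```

Let's trace through this code step by step.

Initialize: word = ''
Entering loop: for char in "world":
After iteration 1: char = 'w', word = 'w'
After iteration 2: char = 'o', word = 'ow'
After iteration 3: char = 'r', word = 'row'
After iteration 4: char = 'l', word = 'lrow'
After iteration 5: char = 'd', word = 'dlrow'
Loop ends.

Final answer: 'dlrow'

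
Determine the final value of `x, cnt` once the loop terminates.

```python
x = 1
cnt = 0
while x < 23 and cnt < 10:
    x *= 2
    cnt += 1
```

Let's trace through this code step by step.

Initialize: x = 1
Initialize: cnt = 0
Entering loop: while x < 23 and cnt < 10:
After iteration 1: x = 2, cnt = 1
After iteration 2: x = 4, cnt = 2
After iteration 3: x = 8, cnt = 3
After iteration 4: x = 16, cnt = 4
After iteration 5: x = 32, cnt = 5
Loop ends.

Final answer: 32, 5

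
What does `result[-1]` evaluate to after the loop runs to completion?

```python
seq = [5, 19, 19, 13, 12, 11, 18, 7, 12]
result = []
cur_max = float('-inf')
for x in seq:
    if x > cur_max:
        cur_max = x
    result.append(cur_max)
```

Let's trace through this code step by step.

Initialize: seq = [5, 19, 19, 13, 12, 11, 18, 7, 12]
Initialize: result = []
Initialize: cur_max = -inf
Entering loop: for x in seq:
After iteration 1: x = 5, result = [5], cur_max = 5
After iteration 2: x = 19, result = [5, 19], cur_max = 19
After iteration 3: x = 19, result = [5, 19, 19], cur_max = 19
After iteration 4: x = 13, result = [5, 19, 19, 19], cur_max = 19
After iteration 5: x = 12, result = [5, 19, 19, 19, 19], cur_max = 19
After iteration 6: x = 11, result = [5, 19, 19, 19, 19, 19], cur_max = 19
After iteration 7: x = 18, result = [5, 19, 19, 19, 19, 19, 19], cur_max = 19
After iteration 8: x = 7, result = [5, 19, 19, 19, 19, 19, 19, 19], cur_max = 19
After iteration 9: x = 12, result = [5, 19, 19, 19, 19, 19, 19, 19, 19], cur_max = 19
Loop ends.
result[-1] = 19

Final answer: 19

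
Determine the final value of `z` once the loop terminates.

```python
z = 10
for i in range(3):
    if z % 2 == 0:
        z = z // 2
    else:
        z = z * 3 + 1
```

Let's trace through this code step by step.

Initialize: z = 10
Entering loop: for i in range(3):
After iteration 1: i = 0, z = 5
After iteration 2: i = 1, z = 16
After iteration 3: i = 2, z = 8
Loop ends.

Final answer: 8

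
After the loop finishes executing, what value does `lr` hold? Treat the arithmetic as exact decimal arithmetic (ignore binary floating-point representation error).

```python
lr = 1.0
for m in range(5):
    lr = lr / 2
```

Let's trace through this code step by step.

Initialize: lr = 1.0
Entering loop: for m in range(5):
After iteration 1: m = 0, lr = 0.5
After iteration 2: m = 1, lr = 0.25
After iteration 3: m = 2, lr = 0.125
After iteration 4: m = 3, lr = 0.0625
After iteration 5: m = 4, lr = 0.03125
Loop ends.

Final answer: 0.03125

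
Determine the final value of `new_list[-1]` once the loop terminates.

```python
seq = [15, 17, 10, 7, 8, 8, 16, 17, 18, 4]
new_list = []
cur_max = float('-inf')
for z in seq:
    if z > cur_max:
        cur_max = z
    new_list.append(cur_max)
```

Let's trace through this code step by step.

Initialize: seq = [15, 17, 10, 7, 8, 8, 16, 17, 18, 4]
Initialize: new_list = []
Initialize: cur_max = -inf
Entering loop: for z in seq:
After iteration 1: z = 15, new_list = [15], cur_max = 15
After iteration 2: z = 17, new_list = [15, 17], cur_max = 17
After iteration 3: z = 10, new_list = [15, 17, 17], cur_max = 17
After iteration 4: z = 7, new_list = [15, 17, 17, 17], cur_max = 17
After iteration 5: z = 8, new_list = [15, 17, 17, 17, 17], cur_max = 17
After iteration 6: z = 8, new_list = [15, 17, 17, 17, 17, 17], cur_max = 17
After iteration 7: z = 16, new_list = [15, 17, 17, 17, 17, 17, 17], cur_max = 17
After iteration 8: z = 17, new_list = [15, 17, 17, 17, 17, 17, 17, 17], cur_max = 17
After iteration 9: z = 18, new_list = [15, 17, 17, 17, 17, 17, 17, 17, 18], cur_max = 18
After iteration 10: z = 4, new_list = [15, 17, 17, 17, 17, 17, 17, 17, 18, 18], cur_max = 18
Loop ends.
new_list[-1] = 18

Final answer: 18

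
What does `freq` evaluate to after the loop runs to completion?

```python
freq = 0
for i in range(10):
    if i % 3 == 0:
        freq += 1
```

Let's trace through this code step by step.

Initialize: freq = 0
Entering loop: for i in range(10):
After iteration 1: i = 0, freq = 1
After iteration 2: i = 1, freq = 1
After iteration 3: i = 2, freq = 1
After iteration 4: i = 3, freq = 2
After iteration 5: i = 4, freq = 2
After iteration 6: i = 5, freq = 2
After iteration 7: i = 6, freq = 3
After iteration 8: i = 7, freq = 3
After iteration 9: i = 8, freq = 3
After iteration 10: i = 9, freq = 4
Loop ends.

Final answer: 4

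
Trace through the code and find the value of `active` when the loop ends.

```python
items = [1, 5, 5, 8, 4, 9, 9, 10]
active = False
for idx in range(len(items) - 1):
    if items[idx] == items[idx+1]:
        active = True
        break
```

Let's trace through this code step by step.

Initialize: items = [1, 5, 5, 8, 4, 9, 9, 10]
Initialize: active = False
Entering loop: for idx in range(len(items) - 1):
After iteration 1: idx = 0, active = False
After iteration 2: idx = 1, active = True
Loop ends.

Final answer: True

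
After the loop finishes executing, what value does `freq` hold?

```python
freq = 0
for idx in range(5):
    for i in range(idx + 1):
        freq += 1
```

Let's trace through this code step by step.

Initialize: freq = 0
Entering loop: for idx in range(5):
After iteration 1: idx = 0, freq = 1, i = 0
After iteration 2: idx = 1, freq = 3, i = 1
After iteration 3: idx = 2, freq = 6, i = 2
After iteration 4: idx = 3, freq = 10, i = 3
After iteration 5: idx = 4, freq = 15, i = 4
Loop ends.

Final answer: 15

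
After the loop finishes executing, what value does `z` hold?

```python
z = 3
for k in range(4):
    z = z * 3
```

Let's trace through this code step by step.

Initialize: z = 3
Entering loop: for k in range(4):
After iteration 1: k = 0, z = 9
After iteration 2: k = 1, z = 27
After iteration 3: k = 2, z = 81
After iteration 4: k = 3, z = 243
Loop ends.

Final answer: 243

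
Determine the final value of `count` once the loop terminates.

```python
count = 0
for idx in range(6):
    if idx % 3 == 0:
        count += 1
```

Let's trace through this code step by step.

Initialize: count = 0
Entering loop: for idx in range(6):
After iteration 1: idx = 0, count = 1
After iteration 2: idx = 1, count = 1
After iteration 3: idx = 2, count = 1
After iteration 4: idx = 3, count = 2
After iteration 5: idx = 4, count = 2
After iteration 6: idx = 5, count = 2
Loop ends.

Final answer: 2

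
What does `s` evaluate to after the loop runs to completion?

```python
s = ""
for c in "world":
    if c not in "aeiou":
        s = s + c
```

Let's trace through this code step by step.

Initialize: s = ''
Entering loop: for c in "world":
After iteration 1: c = 'w', s = 'w'
After iteration 2: c = 'o', s = 'w'
After iteration 3: c = 'r', s = 'wr'
After iteration 4: c = 'l', s = 'wrl'
After iteration 5: c = 'd', s = 'wrld'
Loop ends.

Final answer: 'wrld'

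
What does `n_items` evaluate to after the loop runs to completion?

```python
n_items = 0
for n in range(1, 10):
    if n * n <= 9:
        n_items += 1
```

Let's trace through this code step by step.

Initialize: n_items = 0
Entering loop: for n in range(1, 10):
After iteration 1: n = 1, n_items = 1
After iteration 2: n = 2, n_items = 2
After iteration 3: n = 3, n_items = 3
After iteration 4: n = 4, n_items = 3
After iteration 5: n = 5, n_items = 3
After iteration 6: n = 6, n_items = 3
After iteration 7: n = 7, n_items = 3
After iteration 8: n = 8, n_items = 3
After iteration 9: n = 9, n_items = 3
Loop ends.

Final answer: 3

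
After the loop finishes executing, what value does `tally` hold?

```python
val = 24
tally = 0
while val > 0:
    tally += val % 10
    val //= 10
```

Let's trace through this code step by step.

Initialize: val = 24
Initialize: tally = 0
Entering loop: while val > 0:
After iteration 1: val = 2, tally = 4
After iteration 2: val = 0, tally = 6
Loop ends.

Final answer: 6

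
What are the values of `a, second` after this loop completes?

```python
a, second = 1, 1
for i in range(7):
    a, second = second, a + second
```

Let's trace through this code step by step.

Initialize: a = 1
Initialize: second = 1
Entering loop: for i in range(7):
After iteration 1: i = 0, a = 1, second = 2
After iteration 2: i = 1, a = 2, second = 3
After iteration 3: i = 2, a = 3, second = 5
After iteration 4: i = 3, a = 5, second = 8
After iteration 5: i = 4, a = 8, second = 13
After iteration 6: i = 5, a = 13, second = 21
After iteration 7: i = 6, a = 21, second = 34
Loop ends.

Final answer: 21, 34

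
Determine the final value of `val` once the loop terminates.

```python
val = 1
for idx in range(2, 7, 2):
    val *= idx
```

Let's trace through this code step by step.

Initialize: val = 1
Entering loop: for idx in range(2, 7, 2):
After iteration 1: idx = 2, val = 2
After iteration 2: idx = 4, val = 8
After iteration 3: idx = 6, val = 48
Loop ends.

Final answer: 48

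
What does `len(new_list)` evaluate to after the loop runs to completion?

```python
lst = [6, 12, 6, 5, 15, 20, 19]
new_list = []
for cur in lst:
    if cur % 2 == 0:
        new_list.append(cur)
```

Let's trace through this code step by step.

Initialize: lst = [6, 12, 6, 5, 15, 20, 19]
Initialize: new_list = []
Entering loop: for cur in lst:
After iteration 1: cur = 6, new_list = [6]
After iteration 2: cur = 12, new_list = [6, 12]
After iteration 3: cur = 6, new_list = [6, 12, 6]
After iteration 4: cur = 5, new_list = [6, 12, 6]
After iteration 5: cur = 15, new_list = [6, 12, 6]
After iteration 6: cur = 20, new_list = [6, 12, 6, 20]
After iteration 7: cur = 19, new_list = [6, 12, 6, 20]
Loop ends.
len(new_list) = 4

Final answer: 4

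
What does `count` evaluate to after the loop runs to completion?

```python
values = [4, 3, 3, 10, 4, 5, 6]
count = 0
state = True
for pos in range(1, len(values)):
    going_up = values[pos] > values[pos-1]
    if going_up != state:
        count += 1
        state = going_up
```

Let's trace through this code step by step.

Initialize: values = [4, 3, 3, 10, 4, 5, 6]
Initialize: count = 0
Initialize: state = True
Entering loop: for pos in range(1, len(values)):
After iteration 1: pos = 1, count = 1, state = False, going_up = False
After iteration 2: pos = 2, count = 1, state = False, going_up = False
After iteration 3: pos = 3, count = 2, state = True, going_up = True
After iteration 4: pos = 4, count = 3, state = False, going_up = False
After iteration 5: pos = 5, count = 4, state = True, going_up = True
After iteration 6: pos = 6, count = 4, state = True, going_up = True
Loop ends.

Final answer: 4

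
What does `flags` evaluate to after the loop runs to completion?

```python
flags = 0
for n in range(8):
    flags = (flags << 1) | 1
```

Let's trace through this code step by step.

Initialize: flags = 0
Entering loop: for n in range(8):
After iteration 1: n = 0, flags = 1
After iteration 2: n = 1, flags = 3
After iteration 3: n = 2, flags = 7
After iteration 4: n = 3, flags = 15
After iteration 5: n = 4, flags = 31
After iteration 6: n = 5, flags = 63
After iteration 7: n = 6, flags = 127
After iteration 8: n = 7, flags = 255
Loop ends.

Final answer: 255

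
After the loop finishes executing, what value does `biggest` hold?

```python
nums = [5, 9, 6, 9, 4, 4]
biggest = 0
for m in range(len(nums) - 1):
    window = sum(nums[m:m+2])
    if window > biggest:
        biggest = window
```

Let's trace through this code step by step.

Initialize: nums = [5, 9, 6, 9, 4, 4]
Initialize: biggest = 0
Entering loop: for m in range(len(nums) - 1):
After iteration 1: m = 0, biggest = 14, window = 14
After iteration 2: m = 1, biggest = 15, window = 15
After iteration 3: m = 2, biggest = 15, window = 15
After iteration 4: m = 3, biggest = 15, window = 13
After iteration 5: m = 4, biggest = 15, window = 8
Loop ends.

Final answer: 15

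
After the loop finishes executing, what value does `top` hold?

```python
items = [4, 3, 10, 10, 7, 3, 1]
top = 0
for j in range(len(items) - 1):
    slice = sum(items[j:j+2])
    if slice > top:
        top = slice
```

Let's trace through this code step by step.

Initialize: items = [4, 3, 10, 10, 7, 3, 1]
Initialize: top = 0
Entering loop: for j in range(len(items) - 1):
After iteration 1: j = 0, top = 7, slice = 7
After iteration 2: j = 1, top = 13, slice = 13
After iteration 3: j = 2, top = 20, slice = 20
After iteration 4: j = 3, top = 20, slice = 17
After iteration 5: j = 4, top = 20, slice = 10
After iteration 6: j = 5, top = 20, slice = 4
Loop ends.

Final answer: 20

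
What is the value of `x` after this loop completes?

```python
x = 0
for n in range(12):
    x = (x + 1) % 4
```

Let's trace through this code step by step.

Initialize: x = 0
Entering loop: for n in range(12):
After iteration 1: n = 0, x = 1
After iteration 2: n = 1, x = 2
After iteration 3: n = 2, x = 3
After iteration 4: n = 3, x = 0
After iteration 5: n = 4, x = 1
After iteration 6: n = 5, x = 2
After iteration 7: n = 6, x = 3
After iteration 8: n = 7, x = 0
After iteration 9: n = 8, x = 1
After iteration 10: n = 9, x = 2
After iteration 11: n = 10, x = 3
After iteration 12: n = 11, x = 0
Loop ends.

Final answer: 0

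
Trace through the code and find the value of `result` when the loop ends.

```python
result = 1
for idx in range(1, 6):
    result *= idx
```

Let's trace through this code step by step.

Initialize: result = 1
Entering loop: for idx in range(1, 6):
After iteration 1: idx = 1, result = 1
After iteration 2: idx = 2, result = 2
After iteration 3: idx = 3, result = 6
After iteration 4: idx = 4, result = 24
After iteration 5: idx = 5, result = 120
Loop ends.

Final answer: 120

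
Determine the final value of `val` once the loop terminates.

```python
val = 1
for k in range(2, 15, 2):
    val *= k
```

Let's trace through this code step by step.

Initialize: val = 1
Entering loop: for k in range(2, 15, 2):
After iteration 1: k = 2, val = 2
After iteration 2: k = 4, val = 8
After iteration 3: k = 6, val = 48
After iteration 4: k = 8, val = 384
After iteration 5: k = 10, val = 3840
After iteration 6: k = 12, val = 46080
After iteration 7: k = 14, val = 645120
Loop ends.

Final answer: 645120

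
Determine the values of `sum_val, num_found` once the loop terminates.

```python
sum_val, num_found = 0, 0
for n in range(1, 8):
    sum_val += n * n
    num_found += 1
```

Let's trace through this code step by step.

Initialize: sum_val = 0
Initialize: num_found = 0
Entering loop: for n in range(1, 8):
After iteration 1: n = 1, sum_val = 1, num_found = 1
After iteration 2: n = 2, sum_val = 5, num_found = 2
After iteration 3: n = 3, sum_val = 14, num_found = 3
After iteration 4: n = 4, sum_val = 30, num_found = 4
After iteration 5: n = 5, sum_val = 55, num_found = 5
After iteration 6: n = 6, sum_val = 91, num_found = 6
After iteration 7: n = 7, sum_val = 140, num_found = 7
Loop ends.

Final answer: 140, 7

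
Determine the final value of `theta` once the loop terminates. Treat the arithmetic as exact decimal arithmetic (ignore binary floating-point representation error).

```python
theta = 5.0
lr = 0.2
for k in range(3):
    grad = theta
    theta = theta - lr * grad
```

Let's trace through this code step by step.

Initialize: theta = 5.0
Initialize: lr = 0.2
Entering loop: for k in range(3):
After iteration 1: k = 0, theta = 4.0, grad = 5.0
After iteration 2: k = 1, theta = 3.2, grad = 4.0
After iteration 3: k = 2, theta = 2.56, grad = 3.2
Loop ends.

Final answer: 2.56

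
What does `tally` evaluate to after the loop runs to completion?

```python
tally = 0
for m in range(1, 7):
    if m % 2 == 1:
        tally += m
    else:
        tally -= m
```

Let's trace through this code step by step.

Initialize: tally = 0
Entering loop: for m in range(1, 7):
After iteration 1: m = 1, tally = 1
After iteration 2: m = 2, tally = -1
After iteration 3: m = 3, tally = 2
After iteration 4: m = 4, tally = -2
After iteration 5: m = 5, tally = 3
After iteration 6: m = 6, tally = -3
Loop ends.

Final answer: -3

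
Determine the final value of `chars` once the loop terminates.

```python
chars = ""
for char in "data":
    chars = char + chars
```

Let's trace through this code step by step.

Initialize: chars = ''
Entering loop: for char in "data":
After iteration 1: char = 'd', chars = 'd'
After iteration 2: char = 'a', chars = 'ad'
After iteration 3: char = 't', chars = 'tad'
After iteration 4: char = 'a', chars = 'atad'
Loop ends.

Final answer: 'atad'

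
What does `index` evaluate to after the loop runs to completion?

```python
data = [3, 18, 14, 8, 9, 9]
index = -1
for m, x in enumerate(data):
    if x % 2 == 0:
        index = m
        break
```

Let's trace through this code step by step.

Initialize: data = [3, 18, 14, 8, 9, 9]
Initialize: index = -1
Entering loop: for m, x in enumerate(data):
After iteration 1: m = 0, x = 3, index = -1
After iteration 2: m = 1, x = 18, index = 1
Loop ends.

Final answer: 1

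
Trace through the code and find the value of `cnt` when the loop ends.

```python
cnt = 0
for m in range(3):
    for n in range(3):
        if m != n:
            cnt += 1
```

Let's trace through this code step by step.

Initialize: cnt = 0
Entering loop: for m in range(3):
After iteration 1: m = 0, cnt = 2
After iteration 2: m = 1, cnt = 4
After iteration 3: m = 2, cnt = 6
Loop ends.

Final answer: 6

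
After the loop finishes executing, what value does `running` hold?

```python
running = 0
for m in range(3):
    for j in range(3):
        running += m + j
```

Let's trace through this code step by step.

Initialize: running = 0
Entering loop: for m in range(3):
After iteration 1: m = 0, running = 3
After iteration 2: m = 1, running = 9
After iteration 3: m = 2, running = 18
Loop ends.

Final answer: 18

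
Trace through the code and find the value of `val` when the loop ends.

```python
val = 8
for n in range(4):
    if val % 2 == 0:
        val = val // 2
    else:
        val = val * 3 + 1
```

Let's trace through this code step by step.

Initialize: val = 8
Entering loop: for n in range(4):
After iteration 1: n = 0, val = 4
After iteration 2: n = 1, val = 2
After iteration 3: n = 2, val = 1
After iteration 4: n = 3, val = 4
Loop ends.

Final answer: 4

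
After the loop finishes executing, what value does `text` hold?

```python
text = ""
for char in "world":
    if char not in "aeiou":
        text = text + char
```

Let's trace through this code step by step.

Initialize: text = ''
Entering loop: for char in "world":
After iteration 1: char = 'w', text = 'w'
After iteration 2: char = 'o', text = 'w'
After iteration 3: char = 'r', text = 'wr'
After iteration 4: char = 'l', text = 'wrl'
After iteration 5: char = 'd', text = 'wrld'
Loop ends.

Final answer: 'wrld'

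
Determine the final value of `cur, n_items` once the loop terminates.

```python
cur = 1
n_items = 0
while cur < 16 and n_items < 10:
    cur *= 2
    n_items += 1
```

Let's trace through this code step by step.

Initialize: cur = 1
Initialize: n_items = 0
Entering loop: while cur < 16 and n_items < 10:
After iteration 1: cur = 2, n_items = 1
After iteration 2: cur = 4, n_items = 2
After iteration 3: cur = 8, n_items = 3
After iteration 4: cur = 16, n_items = 4
Loop ends.

Final answer: 16, 4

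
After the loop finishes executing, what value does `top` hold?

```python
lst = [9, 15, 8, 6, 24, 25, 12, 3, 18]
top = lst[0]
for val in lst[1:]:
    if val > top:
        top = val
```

Let's trace through this code step by step.

Initialize: lst = [9, 15, 8, 6, 24, 25, 12, 3, 18]
Initialize: top = 9
Entering loop: for val in lst[1:]:
After iteration 1: val = 15, top = 15
After iteration 2: val = 8, top = 15
After iteration 3: val = 6, top = 15
After iteration 4: val = 24, top = 24
After iteration 5: val = 25, top = 25
After iteration 6: val = 12, top = 25
After iteration 7: val = 3, top = 25
After iteration 8: val = 18, top = 25
Loop ends.

Final answer: 25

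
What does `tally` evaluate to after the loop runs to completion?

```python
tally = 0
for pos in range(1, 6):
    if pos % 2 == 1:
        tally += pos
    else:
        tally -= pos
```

Let's trace through this code step by step.

Initialize: tally = 0
Entering loop: for pos in range(1, 6):
After iteration 1: pos = 1, tally = 1
After iteration 2: pos = 2, tally = -1
After iteration 3: pos = 3, tally = 2
After iteration 4: pos = 4, tally = -2
After iteration 5: pos = 5, tally = 3
Loop ends.

Final answer: 3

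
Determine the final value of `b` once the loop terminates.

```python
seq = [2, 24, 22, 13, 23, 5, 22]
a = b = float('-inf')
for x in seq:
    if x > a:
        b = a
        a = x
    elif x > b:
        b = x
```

Let's trace through this code step by step.

Initialize: seq = [2, 24, 22, 13, 23, 5, 22]
Initialize: a = -inf
Initialize: b = -inf
Entering loop: for x in seq:
After iteration 1: x = 2, a = 2, b = -inf
After iteration 2: x = 24, a = 24, b = 2
After iteration 3: x = 22, a = 24, b = 22
After iteration 4: x = 13, a = 24, b = 22
After iteration 5: x = 23, a = 24, b = 23
After iteration 6: x = 5, a = 24, b = 23
After iteration 7: x = 22, a = 24, b = 23
Loop ends.

Final answer: 23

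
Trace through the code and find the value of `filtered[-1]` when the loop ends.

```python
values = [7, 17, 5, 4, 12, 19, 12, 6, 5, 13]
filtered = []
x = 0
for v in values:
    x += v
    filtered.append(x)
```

Let's trace through this code step by step.

Initialize: values = [7, 17, 5, 4, 12, 19, 12, 6, 5, 13]
Initialize: filtered = []
Initialize: x = 0
Entering loop: for v in values:
After iteration 1: v = 7, filtered = [7], x = 7
After iteration 2: v = 17, filtered = [7, 24], x = 24
After iteration 3: v = 5, filtered = [7, 24, 29], x = 29
After iteration 4: v = 4, filtered = [7, 24, 29, 33], x = 33
After iteration 5: v = 12, filtered = [7, 24, 29, 33, 45], x = 45
After iteration 6: v = 19, filtered = [7, 24, 29, 33, 45, 64], x = 64
After iteration 7: v = 12, filtered = [7, 24, 29, 33, 45, 64, 76], x = 76
After iteration 8: v = 6, filtered = [7, 24, 29, 33, 45, 64, 76, 82], x = 82
After iteration 9: v = 5, filtered = [7, 24, 29, 33, 45, 64, 76, 82, 87], x = 87
After iteration 10: v = 13, filtered = [7, 24, 29, 33, 45, 64, 76, 82, 87, 100], x = 100
Loop ends.
filtered[-1] = 100

Final answer: 100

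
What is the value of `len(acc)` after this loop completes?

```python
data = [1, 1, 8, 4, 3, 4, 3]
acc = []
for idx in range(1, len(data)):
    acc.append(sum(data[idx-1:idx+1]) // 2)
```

Let's trace through this code step by step.

Initialize: data = [1, 1, 8, 4, 3, 4, 3]
Initialize: acc = []
Entering loop: for idx in range(1, len(data)):
After iteration 1: idx = 1, acc = [1]
After iteration 2: idx = 2, acc = [1, 4]
After iteration 3: idx = 3, acc = [1, 4, 6]
After iteration 4: idx = 4, acc = [1, 4, 6, 3]
After iteration 5: idx = 5, acc = [1, 4, 6, 3, 3]
After iteration 6: idx = 6, acc = [1, 4, 6, 3, 3, 3]
Loop ends.
len(acc) = 6

Final answer: 6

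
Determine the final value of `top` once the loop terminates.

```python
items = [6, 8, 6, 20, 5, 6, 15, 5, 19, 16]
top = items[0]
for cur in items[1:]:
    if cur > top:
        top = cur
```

Let's trace through this code step by step.

Initialize: items = [6, 8, 6, 20, 5, 6, 15, 5, 19, 16]
Initialize: top = 6
Entering loop: for cur in items[1:]:
After iteration 1: cur = 8, top = 8
After iteration 2: cur = 6, top = 8
After iteration 3: cur = 20, top = 20
After iteration 4: cur = 5, top = 20
After iteration 5: cur = 6, top = 20
After iteration 6: cur = 15, top = 20
After iteration 7: cur = 5, top = 20
After iteration 8: cur = 19, top = 20
After iteration 9: cur = 16, top = 20
Loop ends.

Final answer: 20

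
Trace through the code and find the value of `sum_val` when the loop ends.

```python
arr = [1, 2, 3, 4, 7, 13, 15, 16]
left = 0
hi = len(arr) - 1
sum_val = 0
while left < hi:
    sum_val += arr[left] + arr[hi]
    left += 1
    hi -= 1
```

Let's trace through this code step by step.

Initialize: arr = [1, 2, 3, 4, 7, 13, 15, 16]
Initialize: left = 0
Initialize: hi = 7
Initialize: sum_val = 0
Entering loop: while left < hi:
After iteration 1: left = 1, hi = 6, sum_val = 17
After iteration 2: left = 2, hi = 5, sum_val = 34
After iteration 3: left = 3, hi = 4, sum_val = 50
After iteration 4: left = 4, hi = 3, sum_val = 61
Loop ends.

Final answer: 61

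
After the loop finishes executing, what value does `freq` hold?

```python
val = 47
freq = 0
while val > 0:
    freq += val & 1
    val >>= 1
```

Let's trace through this code step by step.

Initialize: val = 47
Initialize: freq = 0
Entering loop: while val > 0:
After iteration 1: val = 23, freq = 1
After iteration 2: val = 11, freq = 2
After iteration 3: val = 5, freq = 3
After iteration 4: val = 2, freq = 4
After iteration 5: val = 1, freq = 4
After iteration 6: val = 0, freq = 5
Loop ends.

Final answer: 5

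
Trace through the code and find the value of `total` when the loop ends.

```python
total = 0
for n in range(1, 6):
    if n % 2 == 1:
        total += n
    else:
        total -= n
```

Let's trace through this code step by step.

Initialize: total = 0
Entering loop: for n in range(1, 6):
After iteration 1: n = 1, total = 1
After iteration 2: n = 2, total = -1
After iteration 3: n = 3, total = 2
After iteration 4: n = 4, total = -2
After iteration 5: n = 5, total = 3
Loop ends.

Final answer: 3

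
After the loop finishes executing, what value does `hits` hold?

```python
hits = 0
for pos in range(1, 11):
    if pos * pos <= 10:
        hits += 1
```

Let's trace through this code step by step.

Initialize: hits = 0
Entering loop: for pos in range(1, 11):
After iteration 1: pos = 1, hits = 1
After iteration 2: pos = 2, hits = 2
After iteration 3: pos = 3, hits = 3
After iteration 4: pos = 4, hits = 3
After iteration 5: pos = 5, hits = 3
After iteration 6: pos = 6, hits = 3
After iteration 7: pos = 7, hits = 3
After iteration 8: pos = 8, hits = 3
After iteration 9: pos = 9, hits = 3
After iteration 10: pos = 10, hits = 3
Loop ends.

Final answer: 3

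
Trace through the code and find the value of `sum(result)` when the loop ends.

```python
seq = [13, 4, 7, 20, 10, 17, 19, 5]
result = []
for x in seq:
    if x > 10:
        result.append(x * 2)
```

Let's trace through this code step by step.

Initialize: seq = [13, 4, 7, 20, 10, 17, 19, 5]
Initialize: result = []
Entering loop: for x in seq:
After iteration 1: x = 13, result = [26]
After iteration 2: x = 4, result = [26]
After iteration 3: x = 7, result = [26]
After iteration 4: x = 20, result = [26, 40]
After iteration 5: x = 10, result = [26, 40]
After iteration 6: x = 17, result = [26, 40, 34]
After iteration 7: x = 19, result = [26, 40, 34, 38]
After iteration 8: x = 5, result = [26, 40, 34, 38]
Loop ends.
sum(result) = 138

Final answer: 138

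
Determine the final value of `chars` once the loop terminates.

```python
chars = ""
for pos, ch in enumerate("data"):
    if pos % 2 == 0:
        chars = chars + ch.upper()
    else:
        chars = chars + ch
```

Let's trace through this code step by step.

Initialize: chars = ''
Entering loop: for pos, ch in enumerate("data"):
After iteration 1: pos = 0, ch = 'd', chars = 'D'
After iteration 2: pos = 1, ch = 'a', chars = 'Da'
After iteration 3: pos = 2, ch = 't', chars = 'DaT'
After iteration 4: pos = 3, ch = 'a', chars = 'DaTa'
Loop ends.

Final answer: 'DaTa'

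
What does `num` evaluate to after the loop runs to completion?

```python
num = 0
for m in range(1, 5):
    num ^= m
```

Let's trace through this code step by step.

Initialize: num = 0
Entering loop: for m in range(1, 5):
After iteration 1: m = 1, num = 1
After iteration 2: m = 2, num = 3
After iteration 3: m = 3, num = 0
After iteration 4: m = 4, num = 4
Loop ends.

Final answer: 4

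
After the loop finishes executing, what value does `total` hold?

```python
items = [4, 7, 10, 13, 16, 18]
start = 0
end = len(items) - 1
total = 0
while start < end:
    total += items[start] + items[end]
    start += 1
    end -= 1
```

Let's trace through this code step by step.

Initialize: items = [4, 7, 10, 13, 16, 18]
Initialize: start = 0
Initialize: end = 5
Initialize: total = 0
Entering loop: while start < end:
After iteration 1: start = 1, end = 4, total = 22
After iteration 2: start = 2, end = 3, total = 45
After iteration 3: start = 3, end = 2, total = 68
Loop ends.

Final answer: 68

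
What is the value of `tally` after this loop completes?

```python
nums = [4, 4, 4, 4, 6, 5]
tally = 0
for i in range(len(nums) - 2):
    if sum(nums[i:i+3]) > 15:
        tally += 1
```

Let's trace through this code step by step.

Initialize: nums = [4, 4, 4, 4, 6, 5]
Initialize: tally = 0
Entering loop: for i in range(len(nums) - 2):
After iteration 1: i = 0, tally = 0
After iteration 2: i = 1, tally = 0
After iteration 3: i = 2, tally = 0
After iteration 4: i = 3, tally = 0
Loop ends.

Final answer: 0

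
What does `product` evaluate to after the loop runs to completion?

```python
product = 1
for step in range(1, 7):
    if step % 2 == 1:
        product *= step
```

Let's trace through this code step by step.

Initialize: product = 1
Entering loop: for step in range(1, 7):
After iteration 1: step = 1, product = 1
After iteration 2: step = 2, product = 1
After iteration 3: step = 3, product = 3
After iteration 4: step = 4, product = 3
After iteration 5: step = 5, product = 15
After iteration 6: step = 6, product = 15
Loop ends.

Final answer: 15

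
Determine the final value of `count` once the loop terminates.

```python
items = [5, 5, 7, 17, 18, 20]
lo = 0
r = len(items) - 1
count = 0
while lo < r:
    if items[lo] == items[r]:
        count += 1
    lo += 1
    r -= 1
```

Let's trace through this code step by step.

Initialize: items = [5, 5, 7, 17, 18, 20]
Initialize: lo = 0
Initialize: r = 5
Initialize: count = 0
Entering loop: while lo < r:
After iteration 1: lo = 1, r = 4, count = 0
After iteration 2: lo = 2, r = 3, count = 0
After iteration 3: lo = 3, r = 2, count = 0
Loop ends.

Final answer: 0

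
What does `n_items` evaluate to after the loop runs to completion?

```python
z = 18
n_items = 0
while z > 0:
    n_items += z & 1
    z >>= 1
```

Let's trace through this code step by step.

Initialize: z = 18
Initialize: n_items = 0
Entering loop: while z > 0:
After iteration 1: z = 9, n_items = 0
After iteration 2: z = 4, n_items = 1
After iteration 3: z = 2, n_items = 1
After iteration 4: z = 1, n_items = 1
After iteration 5: z = 0, n_items = 2
Loop ends.

Final answer: 2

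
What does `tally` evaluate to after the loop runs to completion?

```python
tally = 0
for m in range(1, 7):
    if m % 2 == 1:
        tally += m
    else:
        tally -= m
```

Let's trace through this code step by step.

Initialize: tally = 0
Entering loop: for m in range(1, 7):
After iteration 1: m = 1, tally = 1
After iteration 2: m = 2, tally = -1
After iteration 3: m = 3, tally = 2
After iteration 4: m = 4, tally = -2
After iteration 5: m = 5, tally = 3
After iteration 6: m = 6, tally = -3
Loop ends.

Final answer: -3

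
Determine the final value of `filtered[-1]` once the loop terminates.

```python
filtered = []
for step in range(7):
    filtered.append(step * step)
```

Let's trace through this code step by step.

Initialize: filtered = []
Entering loop: for step in range(7):
After iteration 1: step = 0, filtered = [0]
After iteration 2: step = 1, filtered = [0, 1]
After iteration 3: step = 2, filtered = [0, 1, 4]
After iteration 4: step = 3, filtered = [0, 1, 4, 9]
After iteration 5: step = 4, filtered = [0, 1, 4, 9, 16]
After iteration 6: step = 5, filtered = [0, 1, 4, 9, 16, 25]
After iteration 7: step = 6, filtered = [0, 1, 4, 9, 16, 25, 36]
Loop ends.
filtered[-1] = 36

Final answer: 36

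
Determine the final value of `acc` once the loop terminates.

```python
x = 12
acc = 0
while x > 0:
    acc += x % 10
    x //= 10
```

Let's trace through this code step by step.

Initialize: x = 12
Initialize: acc = 0
Entering loop: while x > 0:
After iteration 1: x = 1, acc = 2
After iteration 2: x = 0, acc = 3
Loop ends.

Final answer: 3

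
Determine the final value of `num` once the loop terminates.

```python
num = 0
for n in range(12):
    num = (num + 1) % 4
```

Let's trace through this code step by step.

Initialize: num = 0
Entering loop: for n in range(12):
After iteration 1: n = 0, num = 1
After iteration 2: n = 1, num = 2
After iteration 3: n = 2, num = 3
After iteration 4: n = 3, num = 0
After iteration 5: n = 4, num = 1
After iteration 6: n = 5, num = 2
After iteration 7: n = 6, num = 3
After iteration 8: n = 7, num = 0
After iteration 9: n = 8, num = 1
After iteration 10: n = 9, num = 2
After iteration 11: n = 10, num = 3
After iteration 12: n = 11, num = 0
Loop ends.

Final answer: 0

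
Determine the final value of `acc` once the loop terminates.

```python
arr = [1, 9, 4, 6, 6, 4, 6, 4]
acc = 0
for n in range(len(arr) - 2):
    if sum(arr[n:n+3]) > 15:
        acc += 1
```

Let's trace through this code step by step.

Initialize: arr = [1, 9, 4, 6, 6, 4, 6, 4]
Initialize: acc = 0
Entering loop: for n in range(len(arr) - 2):
After iteration 1: n = 0, acc = 0
After iteration 2: n = 1, acc = 1
After iteration 3: n = 2, acc = 2
After iteration 4: n = 3, acc = 3
After iteration 5: n = 4, acc = 4
After iteration 6: n = 5, acc = 4
Loop ends.

Final answer: 4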